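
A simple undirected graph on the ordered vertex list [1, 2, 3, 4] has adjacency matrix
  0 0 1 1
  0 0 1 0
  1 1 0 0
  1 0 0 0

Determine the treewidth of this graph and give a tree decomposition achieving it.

Every bag has size at most 2, so the width is 2 − 1 = 1 and tw(G) ≤ 1. Since G has at least one edge (e.g. 2–3), it is not an edgeless graph, so tw(G) ≥ 1. Hence tw(G) = 1 exactly.

Treewidth 1.
Bags: B1 = {2, 3}  B2 = {1, 3}  B3 = {1, 4}
Tree: B1–B2, B2–B3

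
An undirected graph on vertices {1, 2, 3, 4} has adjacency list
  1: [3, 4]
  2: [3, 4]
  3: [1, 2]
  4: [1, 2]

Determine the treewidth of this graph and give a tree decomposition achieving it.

Treewidth 2.
One such decomposition:
Bags: B1 = {1, 3, 4}  B2 = {2, 3, 4}
Tree: B1–B2

Each bag holds 3 vertices, so the decomposition has width 2, which upper-bounds the treewidth. For the lower bound, G contains the cycle 3–1–4–2–3, so G is not a forest; only forests have treewidth ≤ 1, hence tw(G) ≥ 2. Combining the bounds, tw(G) = 2.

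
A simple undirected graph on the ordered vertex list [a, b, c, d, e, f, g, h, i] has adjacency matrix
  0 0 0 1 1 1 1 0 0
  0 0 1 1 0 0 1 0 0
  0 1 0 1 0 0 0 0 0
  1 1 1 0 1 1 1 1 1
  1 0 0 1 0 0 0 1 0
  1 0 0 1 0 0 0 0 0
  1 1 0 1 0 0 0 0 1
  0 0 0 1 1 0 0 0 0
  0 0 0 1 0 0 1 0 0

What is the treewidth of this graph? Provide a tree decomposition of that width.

Every bag has size at most 3, so the width is 3 − 1 = 2 and tw(G) ≤ 2. On the other hand G contains the 3-clique {a, d, f}. A clique must lie in a single bag of any decomposition, so no decomposition can have width below 2. The upper and lower bounds meet at 2, so that is the treewidth.

Treewidth 2.
Bags: B1 = {a, d, g}  B2 = {d, g, i}  B3 = {a, d, f}  B4 = {b, d, g}  B5 = {a, d, e}  B6 = {b, c, d}  B7 = {d, e, h}
Tree: B1–B2, B1–B3, B2–B4, B3–B5, B4–B6, B5–B7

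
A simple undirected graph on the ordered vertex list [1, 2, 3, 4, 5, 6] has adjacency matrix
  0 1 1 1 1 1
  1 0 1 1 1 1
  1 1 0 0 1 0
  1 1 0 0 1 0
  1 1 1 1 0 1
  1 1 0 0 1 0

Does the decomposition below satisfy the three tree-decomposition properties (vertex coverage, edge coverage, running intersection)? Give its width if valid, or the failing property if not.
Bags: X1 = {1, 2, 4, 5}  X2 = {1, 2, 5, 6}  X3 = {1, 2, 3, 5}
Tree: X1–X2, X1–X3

Yes; width 3.

Checking the three conditions: (i) the bags cover all of {1, 2, 3, 4, 5, 6}; (ii) for each edge, some bag contains both endpoints; (iii) the bags containing any fixed vertex form a subtree. All hold, so the decomposition is valid with width 4 − 1 = 3.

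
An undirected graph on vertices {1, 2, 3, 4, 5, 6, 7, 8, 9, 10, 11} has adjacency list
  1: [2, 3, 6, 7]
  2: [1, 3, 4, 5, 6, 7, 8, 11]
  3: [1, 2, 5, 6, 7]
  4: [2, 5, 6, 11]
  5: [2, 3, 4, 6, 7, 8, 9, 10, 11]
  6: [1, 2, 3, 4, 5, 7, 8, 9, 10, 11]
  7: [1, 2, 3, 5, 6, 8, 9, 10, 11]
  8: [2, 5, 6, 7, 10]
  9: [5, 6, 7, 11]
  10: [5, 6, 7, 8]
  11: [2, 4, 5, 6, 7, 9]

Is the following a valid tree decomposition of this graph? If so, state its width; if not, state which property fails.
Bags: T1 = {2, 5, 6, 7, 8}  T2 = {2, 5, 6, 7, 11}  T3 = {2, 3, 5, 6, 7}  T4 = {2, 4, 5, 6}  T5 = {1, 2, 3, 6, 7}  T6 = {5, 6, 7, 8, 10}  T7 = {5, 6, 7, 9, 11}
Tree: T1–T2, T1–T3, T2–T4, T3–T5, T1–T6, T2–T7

No — edge (11,4) lies in no bag.

A tree decomposition must satisfy three properties: every vertex lies in some bag; for every edge, both endpoints lie together in some bag; and for every vertex, the bags containing it form a connected subtree. Here edge (11,4) lies in no bag, so the decomposition is invalid.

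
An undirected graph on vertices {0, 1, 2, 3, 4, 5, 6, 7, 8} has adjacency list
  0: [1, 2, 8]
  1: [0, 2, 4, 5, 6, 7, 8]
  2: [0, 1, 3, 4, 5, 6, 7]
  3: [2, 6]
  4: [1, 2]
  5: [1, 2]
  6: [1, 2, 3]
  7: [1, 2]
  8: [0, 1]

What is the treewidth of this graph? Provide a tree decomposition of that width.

Every bag has size at most 3, so the width is 3 − 1 = 2 and tw(G) ≤ 2. Conversely, {0, 1, 8} is a clique of size 3, and the vertices of any clique must share a bag in every tree decomposition; so some bag has ≥ 3 vertices and tw(G) ≥ 2. The upper and lower bounds meet at 2, so that is the treewidth.

Treewidth 2.
One such decomposition:
Bags: B1 = {0, 1, 2}  B2 = {1, 2, 4}  B3 = {1, 2, 6}  B4 = {1, 2, 5}  B5 = {2, 3, 6}  B6 = {0, 1, 8}  B7 = {1, 2, 7}
Tree: B1–B2, B1–B3, B2–B4, B3–B5, B1–B6, B4–B7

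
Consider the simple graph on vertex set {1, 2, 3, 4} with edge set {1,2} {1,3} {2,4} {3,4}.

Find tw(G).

2

A width-2 tree decomposition is:
Bags: B1 = {1, 2, 4}  B2 = {1, 3, 4}
Tree: B1–B2
Every bag has size at most 3, so the width is 3 − 1 = 2 and tw(G) ≤ 2. Since 1–2–4–3–1 is a cycle in G, G is not acyclic. Forests are exactly the graphs of treewidth ≤ 1, so tw(G) ≥ 2. Therefore the treewidth is 2.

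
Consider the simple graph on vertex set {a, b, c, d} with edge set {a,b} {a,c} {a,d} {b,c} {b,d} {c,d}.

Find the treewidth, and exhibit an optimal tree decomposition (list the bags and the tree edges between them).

With just one bag of size 4, the width is 4 − 1 = 3, so tw(G) ≤ 3. For the lower bound, the 4 vertices {a, b, c, d} are pairwise adjacent, and any tree decomposition puts a clique entirely inside one bag — forcing width ≥ 3. Therefore the treewidth is 3.

Treewidth 3.
Bags: B1 = {a, b, c, d}
Tree: (single bag)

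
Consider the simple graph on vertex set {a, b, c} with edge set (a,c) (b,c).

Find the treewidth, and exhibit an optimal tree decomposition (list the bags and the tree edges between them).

Treewidth 1.
One optimal decomposition is:
Bags: B1 = {b, c}  B2 = {a, c}
Tree: B1–B2

Every bag has size at most 2, so the width is 2 − 1 = 1 and tw(G) ≤ 1. G has an edge, so its treewidth is at least 1. The upper and lower bounds meet at 1, so that is the treewidth.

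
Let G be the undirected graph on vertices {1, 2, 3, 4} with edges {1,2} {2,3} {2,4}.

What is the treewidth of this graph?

A width-1 tree decomposition is:
Bags: B1 = {2, 4}  B2 = {1, 2}  B3 = {2, 3}
Tree: B1–B2, B2–B3
The largest bag has 2 vertices, giving width 1; this decomposition certifies tw(G) ≤ 1. Any graph with an edge has treewidth ≥ 1, and G has the edge 4–2. Combining the bounds, tw(G) = 1.

1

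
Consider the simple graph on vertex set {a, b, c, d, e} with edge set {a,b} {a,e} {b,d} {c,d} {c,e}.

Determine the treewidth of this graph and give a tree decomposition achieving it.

Treewidth 2.
One such decomposition:
Bags: B1 = {a, c, e}  B2 = {a, b, c}  B3 = {b, c, d}
Tree: B1–B2, B2–B3

The largest bag has 3 vertices, giving width 2; this decomposition certifies tw(G) ≤ 2. Since c–e–a–b–d–c is a cycle in G, G is not acyclic. Forests are exactly the graphs of treewidth ≤ 1, so tw(G) ≥ 2. Hence tw(G) = 2 exactly.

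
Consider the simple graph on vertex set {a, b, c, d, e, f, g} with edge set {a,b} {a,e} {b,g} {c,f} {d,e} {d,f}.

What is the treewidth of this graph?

1

A width-1 tree decomposition is:
Bags: B1 = {b, g}  B2 = {a, b}  B3 = {a, e}  B4 = {d, e}  B5 = {d, f}  B6 = {c, f}
Tree: B1–B2, B2–B3, B3–B4, B4–B5, B5–B6
Each bag holds 2 vertices, so the decomposition has width 1, which upper-bounds the treewidth. Since G has at least one edge (e.g. g–b), it is not an edgeless graph, so tw(G) ≥ 1. Hence tw(G) = 1 exactly.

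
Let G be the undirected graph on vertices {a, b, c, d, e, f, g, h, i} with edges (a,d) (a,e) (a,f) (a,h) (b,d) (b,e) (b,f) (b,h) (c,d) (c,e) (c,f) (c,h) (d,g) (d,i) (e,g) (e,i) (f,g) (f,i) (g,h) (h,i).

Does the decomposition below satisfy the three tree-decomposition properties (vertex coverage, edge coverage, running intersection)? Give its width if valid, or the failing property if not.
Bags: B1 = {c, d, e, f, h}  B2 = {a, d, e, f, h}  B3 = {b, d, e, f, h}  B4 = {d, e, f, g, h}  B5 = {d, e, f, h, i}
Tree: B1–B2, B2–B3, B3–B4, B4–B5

Yes; width 4.

Checking the three conditions: (i) the bags cover all of {a, b, c, d, e, f, g, h, i}; (ii) for each edge, some bag contains both endpoints; (iii) the bags containing any fixed vertex form a subtree. All hold, so the decomposition is valid with width 5 − 1 = 4.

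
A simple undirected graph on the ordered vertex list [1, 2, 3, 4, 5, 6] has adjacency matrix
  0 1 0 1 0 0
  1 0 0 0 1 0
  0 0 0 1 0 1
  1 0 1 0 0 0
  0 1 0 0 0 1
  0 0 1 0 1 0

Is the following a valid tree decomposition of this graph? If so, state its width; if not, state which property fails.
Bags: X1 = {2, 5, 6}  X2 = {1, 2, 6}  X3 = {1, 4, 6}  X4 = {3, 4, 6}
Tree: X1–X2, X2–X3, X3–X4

Yes; width 2.

Every vertex of G appears in some bag (union = {1, 2, 3, 4, 5, 6}); every edge is covered by a bag; and for each vertex v the set of bags containing v is connected in the bag tree. The decomposition is therefore valid. The largest bag has 3 vertices, so the width is 2.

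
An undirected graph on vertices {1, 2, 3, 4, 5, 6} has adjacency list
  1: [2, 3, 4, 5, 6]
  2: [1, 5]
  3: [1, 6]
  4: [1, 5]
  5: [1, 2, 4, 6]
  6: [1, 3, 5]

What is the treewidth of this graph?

A width-2 tree decomposition is:
Bags: B1 = {1, 5, 6}  B2 = {1, 3, 6}  B3 = {1, 2, 5}  B4 = {1, 4, 5}
Tree: B1–B2, B1–B3, B3–B4
The largest bag has 3 vertices, giving width 2; this decomposition certifies tw(G) ≤ 2. Conversely, {1, 3, 6} is a clique of size 3, and the vertices of any clique must share a bag in every tree decomposition; so some bag has ≥ 3 vertices and tw(G) ≥ 2. Therefore the treewidth is 2.

2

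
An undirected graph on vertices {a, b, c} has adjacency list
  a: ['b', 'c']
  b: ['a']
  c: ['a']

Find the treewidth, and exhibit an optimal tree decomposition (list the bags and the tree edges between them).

Treewidth 1.
Bags: B1 = {a, b}  B2 = {a, c}
Tree: B1–B2

Every bag has size at most 2, so the width is 2 − 1 = 1 and tw(G) ≤ 1. Any graph with an edge has treewidth ≥ 1, and G has the edge b–a. Hence tw(G) = 1 exactly.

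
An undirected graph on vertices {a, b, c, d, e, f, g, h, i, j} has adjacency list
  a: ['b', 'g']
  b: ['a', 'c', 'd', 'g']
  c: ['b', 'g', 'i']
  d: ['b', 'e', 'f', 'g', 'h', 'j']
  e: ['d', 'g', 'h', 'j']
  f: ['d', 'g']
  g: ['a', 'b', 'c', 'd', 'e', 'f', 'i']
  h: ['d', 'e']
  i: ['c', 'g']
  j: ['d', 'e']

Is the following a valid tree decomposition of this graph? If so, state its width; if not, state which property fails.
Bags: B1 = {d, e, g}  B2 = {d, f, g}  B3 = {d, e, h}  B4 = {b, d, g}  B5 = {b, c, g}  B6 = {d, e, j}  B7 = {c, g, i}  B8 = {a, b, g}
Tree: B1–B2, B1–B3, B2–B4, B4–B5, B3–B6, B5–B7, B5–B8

Yes; width 2.

Checking the three conditions: (i) the bags cover all of {a, b, c, d, e, f, g, h, i, j}; (ii) for each edge, some bag contains both endpoints; (iii) the bags containing any fixed vertex form a subtree. All hold, so the decomposition is valid with width 3 − 1 = 2.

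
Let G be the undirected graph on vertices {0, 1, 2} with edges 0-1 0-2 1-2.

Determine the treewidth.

A width-2 tree decomposition is:
Bags: B1 = {0, 1, 2}
Tree: (single bag)
With just one bag of size 3, the width is 3 − 1 = 2, so tw(G) ≤ 2. On the other hand G contains the 3-clique {0, 1, 2}. A clique must lie in a single bag of any decomposition, so no decomposition can have width below 2. The upper and lower bounds meet at 2, so that is the treewidth.

2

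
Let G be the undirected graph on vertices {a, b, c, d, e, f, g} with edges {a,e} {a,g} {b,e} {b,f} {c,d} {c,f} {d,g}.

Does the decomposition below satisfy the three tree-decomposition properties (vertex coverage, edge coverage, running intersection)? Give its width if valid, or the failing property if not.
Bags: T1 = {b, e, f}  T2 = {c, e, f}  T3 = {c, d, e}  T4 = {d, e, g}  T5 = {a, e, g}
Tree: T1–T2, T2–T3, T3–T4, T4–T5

Yes; width 2.

Every vertex of G appears in some bag (union = {a, b, c, d, e, f, g}); every edge is covered by a bag; and for each vertex v the set of bags containing v is connected in the bag tree. The decomposition is therefore valid. The largest bag has 3 vertices, so the width is 2.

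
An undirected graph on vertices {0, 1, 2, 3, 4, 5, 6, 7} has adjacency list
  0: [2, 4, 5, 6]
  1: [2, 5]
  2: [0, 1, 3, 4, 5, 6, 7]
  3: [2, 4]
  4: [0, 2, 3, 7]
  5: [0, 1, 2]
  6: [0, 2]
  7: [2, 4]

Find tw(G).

2

A width-2 tree decomposition is:
Bags: B1 = {0, 2, 5}  B2 = {0, 2, 4}  B3 = {2, 4, 7}  B4 = {2, 3, 4}  B5 = {1, 2, 5}  B6 = {0, 2, 6}
Tree: B1–B2, B2–B3, B3–B4, B1–B5, B1–B6
Each bag holds 3 vertices, so the decomposition has width 2, which upper-bounds the treewidth. For the lower bound, the 3 vertices {0, 2, 4} are pairwise adjacent, and any tree decomposition puts a clique entirely inside one bag — forcing width ≥ 2. Combining the bounds, tw(G) = 2.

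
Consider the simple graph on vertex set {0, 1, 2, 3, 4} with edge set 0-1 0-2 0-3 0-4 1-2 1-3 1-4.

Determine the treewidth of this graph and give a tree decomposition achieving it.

The largest bag has 3 vertices, giving width 2; this decomposition certifies tw(G) ≤ 2. For the lower bound, the 3 vertices {0, 1, 2} are pairwise adjacent, and any tree decomposition puts a clique entirely inside one bag — forcing width ≥ 2. Therefore the treewidth is 2.

Treewidth 2.
Bags: B1 = {0, 1, 4}  B2 = {0, 1, 2}  B3 = {0, 1, 3}
Tree: B1–B2, B2–B3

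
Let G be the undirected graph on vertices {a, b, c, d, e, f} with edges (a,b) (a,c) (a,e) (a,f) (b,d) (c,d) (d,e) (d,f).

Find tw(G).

A width-2 tree decomposition is:
Bags: B1 = {a, c, d}  B2 = {a, d, e}  B3 = {a, b, d}  B4 = {a, d, f}
Tree: B1–B2, B2–B3, B3–B4
Every bag has size at most 3, so the width is 3 − 1 = 2 and tw(G) ≤ 2. Since a–c–d–e–a is a cycle in G, G is not acyclic. Forests are exactly the graphs of treewidth ≤ 1, so tw(G) ≥ 2. Hence tw(G) = 2 exactly.

2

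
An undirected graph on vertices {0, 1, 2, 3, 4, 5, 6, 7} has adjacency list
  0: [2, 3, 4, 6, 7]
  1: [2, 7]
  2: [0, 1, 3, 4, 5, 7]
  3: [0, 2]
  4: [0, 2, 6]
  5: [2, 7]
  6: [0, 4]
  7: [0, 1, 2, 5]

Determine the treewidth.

A width-2 tree decomposition is:
Bags: B1 = {1, 2, 7}  B2 = {2, 5, 7}  B3 = {0, 2, 7}  B4 = {0, 2, 4}  B5 = {0, 4, 6}  B6 = {0, 2, 3}
Tree: B1–B2, B1–B3, B3–B4, B4–B5, B3–B6
Every bag has size at most 3, so the width is 3 − 1 = 2 and tw(G) ≤ 2. Conversely, {0, 2, 3} is a clique of size 3, and the vertices of any clique must share a bag in every tree decomposition; so some bag has ≥ 3 vertices and tw(G) ≥ 2. Therefore the treewidth is 2.

2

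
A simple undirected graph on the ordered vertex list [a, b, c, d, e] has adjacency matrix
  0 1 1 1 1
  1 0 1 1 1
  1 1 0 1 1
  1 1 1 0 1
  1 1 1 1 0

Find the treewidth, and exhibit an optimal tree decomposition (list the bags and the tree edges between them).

Treewidth 4.
One such decomposition:
Bags: B1 = {a, b, c, d, e}
Tree: (single bag)

A single bag containing all 5 vertices is trivially a valid decomposition of width 4. For the lower bound, the 5 vertices {a, b, c, d, e} are pairwise adjacent, and any tree decomposition puts a clique entirely inside one bag — forcing width ≥ 4. Combining the bounds, tw(G) = 4.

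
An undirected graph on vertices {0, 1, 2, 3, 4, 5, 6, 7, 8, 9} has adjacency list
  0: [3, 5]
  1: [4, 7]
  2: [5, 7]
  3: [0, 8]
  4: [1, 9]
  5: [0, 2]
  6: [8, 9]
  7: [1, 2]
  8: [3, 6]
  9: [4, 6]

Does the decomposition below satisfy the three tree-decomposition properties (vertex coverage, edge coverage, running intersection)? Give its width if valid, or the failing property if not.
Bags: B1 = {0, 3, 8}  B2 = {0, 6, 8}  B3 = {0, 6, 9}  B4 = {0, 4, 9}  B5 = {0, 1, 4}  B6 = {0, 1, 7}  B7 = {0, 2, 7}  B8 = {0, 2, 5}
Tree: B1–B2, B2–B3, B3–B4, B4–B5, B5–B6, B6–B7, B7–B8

Checking the three conditions: (i) the bags cover all of {0, 1, 2, 3, 4, 5, 6, 7, 8, 9}; (ii) for each edge, some bag contains both endpoints; (iii) the bags containing any fixed vertex form a subtree. All hold, so the decomposition is valid with width 3 − 1 = 2.

Yes; width 2.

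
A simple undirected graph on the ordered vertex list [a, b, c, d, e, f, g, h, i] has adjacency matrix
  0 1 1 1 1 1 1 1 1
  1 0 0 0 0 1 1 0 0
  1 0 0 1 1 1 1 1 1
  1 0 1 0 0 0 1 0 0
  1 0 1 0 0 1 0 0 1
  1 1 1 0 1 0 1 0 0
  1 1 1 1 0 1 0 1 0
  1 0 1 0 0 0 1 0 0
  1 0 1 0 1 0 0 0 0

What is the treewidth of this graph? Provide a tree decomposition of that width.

Every bag has size at most 4, so the width is 4 − 1 = 3 and tw(G) ≤ 3. Conversely, {a, c, d, g} is a clique of size 4, and the vertices of any clique must share a bag in every tree decomposition; so some bag has ≥ 4 vertices and tw(G) ≥ 3. Hence tw(G) = 3 exactly.

Treewidth 3.
Bags: B1 = {a, b, f, g}  B2 = {a, c, f, g}  B3 = {a, c, g, h}  B4 = {a, c, e, f}  B5 = {a, c, d, g}  B6 = {a, c, e, i}
Tree: B1–B2, B2–B3, B2–B4, B3–B5, B4–B6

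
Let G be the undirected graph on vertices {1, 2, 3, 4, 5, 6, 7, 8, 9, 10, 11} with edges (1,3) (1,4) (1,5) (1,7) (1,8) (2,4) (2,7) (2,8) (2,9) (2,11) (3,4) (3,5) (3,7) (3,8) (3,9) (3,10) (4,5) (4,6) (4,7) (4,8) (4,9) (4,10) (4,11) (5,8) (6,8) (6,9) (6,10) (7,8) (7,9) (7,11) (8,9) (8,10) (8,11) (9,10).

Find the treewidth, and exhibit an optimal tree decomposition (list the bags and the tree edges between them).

Treewidth 4.
One such decomposition:
Bags: B1 = {2, 4, 7, 8, 9}  B2 = {3, 4, 7, 8, 9}  B3 = {1, 3, 4, 7, 8}  B4 = {3, 4, 8, 9, 10}  B5 = {2, 4, 7, 8, 11}  B6 = {4, 6, 8, 9, 10}  B7 = {1, 3, 4, 5, 8}
Tree: B1–B2, B2–B3, B2–B4, B1–B5, B4–B6, B3–B7

Every bag has size at most 5, so the width is 5 − 1 = 4 and tw(G) ≤ 4. Conversely, {2, 4, 7, 8, 11} is a clique of size 5, and the vertices of any clique must share a bag in every tree decomposition; so some bag has ≥ 5 vertices and tw(G) ≥ 4. Combining the bounds, tw(G) = 4.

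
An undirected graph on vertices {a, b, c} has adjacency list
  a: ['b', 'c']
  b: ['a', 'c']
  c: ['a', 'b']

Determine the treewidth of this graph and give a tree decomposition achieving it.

Treewidth 2.
One optimal decomposition is:
Bags: B1 = {a, b, c}
Tree: (single bag)

A single bag containing all 3 vertices is trivially a valid decomposition of width 2. For the lower bound, the 3 vertices {a, b, c} are pairwise adjacent, and any tree decomposition puts a clique entirely inside one bag — forcing width ≥ 2. Therefore the treewidth is 2.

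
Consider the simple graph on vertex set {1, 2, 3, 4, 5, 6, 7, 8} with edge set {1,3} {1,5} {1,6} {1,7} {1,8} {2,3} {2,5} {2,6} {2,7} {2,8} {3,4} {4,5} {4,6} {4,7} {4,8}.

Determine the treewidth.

3

A width-3 tree decomposition is:
Bags: B1 = {1, 2, 4, 7}  B2 = {1, 2, 3, 4}  B3 = {1, 2, 4, 6}  B4 = {1, 2, 4, 5}  B5 = {1, 2, 4, 8}
Tree: B1–B2, B2–B3, B3–B4, B4–B5
Each bag holds 4 vertices, so the decomposition has width 3, which upper-bounds the treewidth. For the lower bound: the 4 vertex sets {2,7}, {3,4}, {1}, {6} are disjoint, each induces a connected subgraph, and every pair is joined by at least one edge of G. Contracting each set to a single vertex therefore yields K_{4} as a minor, and since treewidth is minor-monotone, tw(G) ≥ tw(K_{4}) = 3. Hence tw(G) = 3 exactly.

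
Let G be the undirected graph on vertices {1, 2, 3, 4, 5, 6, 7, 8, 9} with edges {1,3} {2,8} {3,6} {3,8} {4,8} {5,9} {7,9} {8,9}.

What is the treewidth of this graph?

1

A width-1 tree decomposition is:
Bags: B1 = {3, 8}  B2 = {3, 6}  B3 = {2, 8}  B4 = {8, 9}  B5 = {1, 3}  B6 = {4, 8}  B7 = {5, 9}  B8 = {7, 9}
Tree: B1–B2, B1–B3, B1–B4, B1–B5, B3–B6, B4–B7, B4–B8
Every bag has size at most 2, so the width is 2 − 1 = 1 and tw(G) ≤ 1. Since G has at least one edge (e.g. 3–8), it is not an edgeless graph, so tw(G) ≥ 1. Hence tw(G) = 1 exactly.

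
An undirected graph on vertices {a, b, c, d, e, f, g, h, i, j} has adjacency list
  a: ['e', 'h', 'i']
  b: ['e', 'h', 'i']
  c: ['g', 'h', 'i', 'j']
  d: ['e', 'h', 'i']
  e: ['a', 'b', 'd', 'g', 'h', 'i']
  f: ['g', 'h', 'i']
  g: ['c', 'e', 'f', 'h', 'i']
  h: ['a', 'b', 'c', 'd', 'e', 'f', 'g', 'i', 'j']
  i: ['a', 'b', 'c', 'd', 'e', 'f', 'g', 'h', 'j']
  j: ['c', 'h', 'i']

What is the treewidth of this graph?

A width-3 tree decomposition is:
Bags: B1 = {e, g, h, i}  B2 = {c, g, h, i}  B3 = {b, e, h, i}  B4 = {a, e, h, i}  B5 = {c, h, i, j}  B6 = {f, g, h, i}  B7 = {d, e, h, i}
Tree: B1–B2, B1–B3, B3–B4, B2–B5, B1–B6, B3–B7
Every bag has size at most 4, so the width is 4 − 1 = 3 and tw(G) ≤ 3. For the lower bound, the 4 vertices {c, h, i, j} are pairwise adjacent, and any tree decomposition puts a clique entirely inside one bag — forcing width ≥ 3. The upper and lower bounds meet at 3, so that is the treewidth.

3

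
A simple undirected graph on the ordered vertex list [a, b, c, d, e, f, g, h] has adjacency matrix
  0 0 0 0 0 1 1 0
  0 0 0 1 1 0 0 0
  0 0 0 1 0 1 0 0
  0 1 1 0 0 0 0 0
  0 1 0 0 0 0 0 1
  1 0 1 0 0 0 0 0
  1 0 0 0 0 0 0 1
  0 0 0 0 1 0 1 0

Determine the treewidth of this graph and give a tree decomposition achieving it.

Every bag has size at most 3, so the width is 3 − 1 = 2 and tw(G) ≤ 2. For the lower bound, G contains the cycle d–b–e–h–g–a–f–c–d, so G is not a forest; only forests have treewidth ≤ 1, hence tw(G) ≥ 2. Therefore the treewidth is 2.

Treewidth 2.
One such decomposition:
Bags: B1 = {b, d, e}  B2 = {d, e, h}  B3 = {d, g, h}  B4 = {a, d, g}  B5 = {a, d, f}  B6 = {c, d, f}
Tree: B1–B2, B2–B3, B3–B4, B4–B5, B5–B6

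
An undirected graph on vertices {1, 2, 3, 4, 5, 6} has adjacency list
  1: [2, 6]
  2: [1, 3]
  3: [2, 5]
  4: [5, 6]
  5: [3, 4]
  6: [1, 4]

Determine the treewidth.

A width-2 tree decomposition is:
Bags: B1 = {2, 3, 5}  B2 = {1, 2, 5}  B3 = {1, 5, 6}  B4 = {4, 5, 6}
Tree: B1–B2, B2–B3, B3–B4
The largest bag has 3 vertices, giving width 2; this decomposition certifies tw(G) ≤ 2. The edges 5–3–2–1–6–4–5 form a cycle, so G is not a tree and its treewidth is at least 2. Hence tw(G) = 2 exactly.

2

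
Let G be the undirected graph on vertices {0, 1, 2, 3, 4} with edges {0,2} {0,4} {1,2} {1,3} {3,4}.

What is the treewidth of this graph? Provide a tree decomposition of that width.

Treewidth 2.
Bags: B1 = {1, 3, 4}  B2 = {1, 2, 4}  B3 = {0, 2, 4}
Tree: B1–B2, B2–B3

Each bag holds 3 vertices, so the decomposition has width 2, which upper-bounds the treewidth. The edges 4–3–1–2–0–4 form a cycle, so G is not a tree and its treewidth is at least 2. Therefore the treewidth is 2.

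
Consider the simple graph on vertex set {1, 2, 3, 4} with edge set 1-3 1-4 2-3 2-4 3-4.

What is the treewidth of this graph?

2

A width-2 tree decomposition is:
Bags: B1 = {2, 3, 4}  B2 = {1, 3, 4}
Tree: B1–B2
Every bag has size at most 3, so the width is 3 − 1 = 2 and tw(G) ≤ 2. On the other hand G contains the 3-clique {1, 3, 4}. A clique must lie in a single bag of any decomposition, so no decomposition can have width below 2. Hence tw(G) = 2 exactly.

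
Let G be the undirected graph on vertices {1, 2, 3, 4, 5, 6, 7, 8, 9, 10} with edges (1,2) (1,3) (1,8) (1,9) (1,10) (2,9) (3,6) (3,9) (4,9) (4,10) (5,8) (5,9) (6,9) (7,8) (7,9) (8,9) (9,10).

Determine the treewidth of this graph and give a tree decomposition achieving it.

The largest bag has 3 vertices, giving width 2; this decomposition certifies tw(G) ≤ 2. For the lower bound, the 3 vertices {1, 8, 9} are pairwise adjacent, and any tree decomposition puts a clique entirely inside one bag — forcing width ≥ 2. The upper and lower bounds meet at 2, so that is the treewidth.

Treewidth 2.
One optimal decomposition is:
Bags: B1 = {5, 8, 9}  B2 = {1, 8, 9}  B3 = {1, 3, 9}  B4 = {1, 2, 9}  B5 = {1, 9, 10}  B6 = {3, 6, 9}  B7 = {7, 8, 9}  B8 = {4, 9, 10}
Tree: B1–B2, B2–B3, B2–B4, B2–B5, B3–B6, B2–B7, B5–B8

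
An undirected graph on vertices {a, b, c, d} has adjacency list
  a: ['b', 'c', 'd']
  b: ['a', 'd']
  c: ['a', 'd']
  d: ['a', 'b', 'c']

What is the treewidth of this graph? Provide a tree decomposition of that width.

Treewidth 2.
One such decomposition:
Bags: B1 = {a, c, d}  B2 = {a, b, d}
Tree: B1–B2

Every bag has size at most 3, so the width is 3 − 1 = 2 and tw(G) ≤ 2. On the other hand G contains the 3-clique {a, c, d}. A clique must lie in a single bag of any decomposition, so no decomposition can have width below 2. The upper and lower bounds meet at 2, so that is the treewidth.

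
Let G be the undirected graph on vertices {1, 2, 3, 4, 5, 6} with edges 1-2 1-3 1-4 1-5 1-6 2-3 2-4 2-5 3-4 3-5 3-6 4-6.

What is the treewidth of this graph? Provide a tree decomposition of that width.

Each bag holds 4 vertices, so the decomposition has width 3, which upper-bounds the treewidth. Conversely, {1, 2, 3, 4} is a clique of size 4, and the vertices of any clique must share a bag in every tree decomposition; so some bag has ≥ 4 vertices and tw(G) ≥ 3. Combining the bounds, tw(G) = 3.

Treewidth 3.
One optimal decomposition is:
Bags: B1 = {1, 2, 3, 4}  B2 = {1, 2, 3, 5}  B3 = {1, 3, 4, 6}
Tree: B1–B2, B1–B3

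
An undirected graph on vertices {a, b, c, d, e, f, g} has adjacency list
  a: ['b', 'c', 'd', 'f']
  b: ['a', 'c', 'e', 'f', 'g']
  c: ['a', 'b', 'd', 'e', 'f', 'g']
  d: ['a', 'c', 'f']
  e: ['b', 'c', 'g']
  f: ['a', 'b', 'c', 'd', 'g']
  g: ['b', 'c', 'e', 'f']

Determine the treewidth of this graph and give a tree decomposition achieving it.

Each bag holds 4 vertices, so the decomposition has width 3, which upper-bounds the treewidth. For the lower bound, the 4 vertices {b, c, e, g} are pairwise adjacent, and any tree decomposition puts a clique entirely inside one bag — forcing width ≥ 3. The upper and lower bounds meet at 3, so that is the treewidth.

Treewidth 3.
Bags: B1 = {b, c, f, g}  B2 = {b, c, e, g}  B3 = {a, b, c, f}  B4 = {a, c, d, f}
Tree: B1–B2, B1–B3, B3–B4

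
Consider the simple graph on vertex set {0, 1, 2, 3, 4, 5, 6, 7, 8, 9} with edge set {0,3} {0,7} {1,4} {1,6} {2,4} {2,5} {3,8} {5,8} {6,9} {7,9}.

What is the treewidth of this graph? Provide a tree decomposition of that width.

Treewidth 2.
One such decomposition:
Bags: B1 = {6, 7, 9}  B2 = {1, 6, 7}  B3 = {1, 4, 7}  B4 = {2, 4, 7}  B5 = {2, 5, 7}  B6 = {5, 7, 8}  B7 = {3, 7, 8}  B8 = {0, 3, 7}
Tree: B1–B2, B2–B3, B3–B4, B4–B5, B5–B6, B6–B7, B7–B8

Every bag has size at most 3, so the width is 3 − 1 = 2 and tw(G) ≤ 2. Since 7–9–6–1–4–2–5–8–3–0–7 is a cycle in G, G is not acyclic. Forests are exactly the graphs of treewidth ≤ 1, so tw(G) ≥ 2. Therefore the treewidth is 2.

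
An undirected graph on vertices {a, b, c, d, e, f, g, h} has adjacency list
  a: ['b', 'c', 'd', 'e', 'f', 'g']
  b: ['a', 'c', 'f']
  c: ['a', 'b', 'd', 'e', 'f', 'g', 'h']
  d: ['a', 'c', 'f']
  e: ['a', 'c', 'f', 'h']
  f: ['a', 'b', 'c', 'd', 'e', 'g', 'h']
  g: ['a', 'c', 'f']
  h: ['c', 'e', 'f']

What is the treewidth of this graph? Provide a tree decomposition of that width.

The largest bag has 4 vertices, giving width 3; this decomposition certifies tw(G) ≤ 3. On the other hand G contains the 4-clique {c, e, f, h}. A clique must lie in a single bag of any decomposition, so no decomposition can have width below 3. Therefore the treewidth is 3.

Treewidth 3.
One such decomposition:
Bags: B1 = {a, b, c, f}  B2 = {a, c, f, g}  B3 = {a, c, d, f}  B4 = {a, c, e, f}  B5 = {c, e, f, h}
Tree: B1–B2, B2–B3, B1–B4, B4–B5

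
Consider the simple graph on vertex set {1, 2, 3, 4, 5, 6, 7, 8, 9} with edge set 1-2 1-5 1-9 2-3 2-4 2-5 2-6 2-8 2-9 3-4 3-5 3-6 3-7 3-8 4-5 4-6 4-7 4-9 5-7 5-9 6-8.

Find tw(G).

A width-3 tree decomposition is:
Bags: B1 = {2, 3, 4, 5}  B2 = {3, 4, 5, 7}  B3 = {2, 4, 5, 9}  B4 = {1, 2, 5, 9}  B5 = {2, 3, 4, 6}  B6 = {2, 3, 6, 8}
Tree: B1–B2, B1–B3, B3–B4, B1–B5, B5–B6
Each bag holds 4 vertices, so the decomposition has width 3, which upper-bounds the treewidth. On the other hand G contains the 4-clique {1, 2, 5, 9}. A clique must lie in a single bag of any decomposition, so no decomposition can have width below 3. Combining the bounds, tw(G) = 3.

3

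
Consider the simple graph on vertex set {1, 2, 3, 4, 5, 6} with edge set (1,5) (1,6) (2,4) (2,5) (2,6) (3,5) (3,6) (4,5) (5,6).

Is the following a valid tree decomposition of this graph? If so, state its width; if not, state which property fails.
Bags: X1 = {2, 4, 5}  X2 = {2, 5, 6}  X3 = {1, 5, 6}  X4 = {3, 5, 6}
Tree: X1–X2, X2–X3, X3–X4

Vertex coverage: the bags together contain {1, 2, 3, 4, 5, 6}, the full vertex set. Edge coverage: each edge of G has both endpoints in at least one bag. Running intersection: for every vertex, the bags containing it form a connected subtree. All three properties hold, so this is a valid tree decomposition of width max|bag| − 1 = 2, and hence tw(G) ≤ 2.

Yes; width 2.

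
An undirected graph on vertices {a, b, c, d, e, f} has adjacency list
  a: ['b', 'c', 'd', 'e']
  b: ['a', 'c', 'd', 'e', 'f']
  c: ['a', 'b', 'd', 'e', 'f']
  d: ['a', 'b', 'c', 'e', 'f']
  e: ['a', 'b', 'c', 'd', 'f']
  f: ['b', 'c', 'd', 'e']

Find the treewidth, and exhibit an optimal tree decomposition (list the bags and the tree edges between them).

Treewidth 4.
One such decomposition:
Bags: B1 = {b, c, d, e, f}  B2 = {a, b, c, d, e}
Tree: B1–B2

The largest bag has 5 vertices, giving width 4; this decomposition certifies tw(G) ≤ 4. Conversely, {b, c, d, e, f} is a clique of size 5, and the vertices of any clique must share a bag in every tree decomposition; so some bag has ≥ 5 vertices and tw(G) ≥ 4. The upper and lower bounds meet at 4, so that is the treewidth.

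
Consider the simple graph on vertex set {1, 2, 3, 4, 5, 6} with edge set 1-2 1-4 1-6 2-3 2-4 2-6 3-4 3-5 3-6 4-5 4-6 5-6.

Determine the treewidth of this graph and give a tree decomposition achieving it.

Every bag has size at most 4, so the width is 4 − 1 = 3 and tw(G) ≤ 3. Conversely, {1, 2, 4, 6} is a clique of size 4, and the vertices of any clique must share a bag in every tree decomposition; so some bag has ≥ 4 vertices and tw(G) ≥ 3. Combining the bounds, tw(G) = 3.

Treewidth 3.
One such decomposition:
Bags: B1 = {2, 3, 4, 6}  B2 = {3, 4, 5, 6}  B3 = {1, 2, 4, 6}
Tree: B1–B2, B1–B3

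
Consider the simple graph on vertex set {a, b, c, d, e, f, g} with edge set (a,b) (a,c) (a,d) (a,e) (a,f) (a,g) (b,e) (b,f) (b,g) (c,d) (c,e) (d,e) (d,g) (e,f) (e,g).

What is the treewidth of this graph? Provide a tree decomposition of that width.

Every bag has size at most 4, so the width is 4 − 1 = 3 and tw(G) ≤ 3. For the lower bound, the 4 vertices {a, d, e, g} are pairwise adjacent, and any tree decomposition puts a clique entirely inside one bag — forcing width ≥ 3. Hence tw(G) = 3 exactly.

Treewidth 3.
One optimal decomposition is:
Bags: B1 = {a, b, e, g}  B2 = {a, b, e, f}  B3 = {a, d, e, g}  B4 = {a, c, d, e}
Tree: B1–B2, B1–B3, B3–B4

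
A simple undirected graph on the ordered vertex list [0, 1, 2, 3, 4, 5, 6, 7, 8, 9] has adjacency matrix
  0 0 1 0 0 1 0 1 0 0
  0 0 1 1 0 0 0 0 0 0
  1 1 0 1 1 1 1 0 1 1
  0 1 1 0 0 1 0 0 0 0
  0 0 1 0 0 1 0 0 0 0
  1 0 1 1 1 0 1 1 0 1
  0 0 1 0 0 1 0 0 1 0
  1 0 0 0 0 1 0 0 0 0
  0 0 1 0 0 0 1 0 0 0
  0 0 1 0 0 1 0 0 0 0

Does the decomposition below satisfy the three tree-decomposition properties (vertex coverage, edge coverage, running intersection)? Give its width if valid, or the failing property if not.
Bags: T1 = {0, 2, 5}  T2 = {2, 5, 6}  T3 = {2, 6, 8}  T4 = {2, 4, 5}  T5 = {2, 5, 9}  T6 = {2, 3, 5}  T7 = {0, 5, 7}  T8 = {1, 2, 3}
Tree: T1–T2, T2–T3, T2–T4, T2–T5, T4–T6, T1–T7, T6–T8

Yes; width 2.

Vertex coverage: the bags together contain {0, 1, 2, 3, 4, 5, 6, 7, 8, 9}, the full vertex set. Edge coverage: each edge of G has both endpoints in at least one bag. Running intersection: for every vertex, the bags containing it form a connected subtree. All three properties hold, so this is a valid tree decomposition of width max|bag| − 1 = 2, and hence tw(G) ≤ 2.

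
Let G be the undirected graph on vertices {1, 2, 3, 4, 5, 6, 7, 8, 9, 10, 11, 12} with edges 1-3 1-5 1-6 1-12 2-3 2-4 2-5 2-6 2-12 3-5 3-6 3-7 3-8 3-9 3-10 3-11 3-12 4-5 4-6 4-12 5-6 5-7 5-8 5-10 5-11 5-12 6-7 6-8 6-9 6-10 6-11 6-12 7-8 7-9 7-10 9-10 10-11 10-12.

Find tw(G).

4

A width-4 tree decomposition is:
Bags: B1 = {3, 5, 6, 10, 12}  B2 = {3, 5, 6, 10, 11}  B3 = {2, 3, 5, 6, 12}  B4 = {3, 5, 6, 7, 10}  B5 = {1, 3, 5, 6, 12}  B6 = {3, 6, 7, 9, 10}  B7 = {2, 4, 5, 6, 12}  B8 = {3, 5, 6, 7, 8}
Tree: B1–B2, B1–B3, B2–B4, B3–B5, B4–B6, B3–B7, B4–B8
Every bag has size at most 5, so the width is 5 − 1 = 4 and tw(G) ≤ 4. On the other hand G contains the 5-clique {3, 6, 7, 9, 10}. A clique must lie in a single bag of any decomposition, so no decomposition can have width below 4. Combining the bounds, tw(G) = 4.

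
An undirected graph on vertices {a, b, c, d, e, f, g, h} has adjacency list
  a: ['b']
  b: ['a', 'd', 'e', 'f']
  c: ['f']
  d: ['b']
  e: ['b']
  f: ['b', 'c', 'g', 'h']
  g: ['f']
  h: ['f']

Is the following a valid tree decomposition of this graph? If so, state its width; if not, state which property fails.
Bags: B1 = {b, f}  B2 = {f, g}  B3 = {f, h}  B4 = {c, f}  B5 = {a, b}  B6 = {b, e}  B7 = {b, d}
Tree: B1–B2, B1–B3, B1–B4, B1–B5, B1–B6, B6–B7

Vertex coverage: the bags together contain {a, b, c, d, e, f, g, h}, the full vertex set. Edge coverage: each edge of G has both endpoints in at least one bag. Running intersection: for every vertex, the bags containing it form a connected subtree. All three properties hold, so this is a valid tree decomposition of width max|bag| − 1 = 1, and hence tw(G) ≤ 1.

Yes; width 1.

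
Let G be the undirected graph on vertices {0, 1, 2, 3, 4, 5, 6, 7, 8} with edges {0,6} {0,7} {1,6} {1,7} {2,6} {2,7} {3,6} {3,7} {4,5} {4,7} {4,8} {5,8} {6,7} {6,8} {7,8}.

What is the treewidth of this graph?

2

A width-2 tree decomposition is:
Bags: B1 = {2, 6, 7}  B2 = {6, 7, 8}  B3 = {3, 6, 7}  B4 = {4, 7, 8}  B5 = {0, 6, 7}  B6 = {1, 6, 7}  B7 = {4, 5, 8}
Tree: B1–B2, B2–B3, B2–B4, B1–B5, B5–B6, B4–B7
Each bag holds 3 vertices, so the decomposition has width 2, which upper-bounds the treewidth. On the other hand G contains the 3-clique {4, 5, 8}. A clique must lie in a single bag of any decomposition, so no decomposition can have width below 2. Hence tw(G) = 2 exactly.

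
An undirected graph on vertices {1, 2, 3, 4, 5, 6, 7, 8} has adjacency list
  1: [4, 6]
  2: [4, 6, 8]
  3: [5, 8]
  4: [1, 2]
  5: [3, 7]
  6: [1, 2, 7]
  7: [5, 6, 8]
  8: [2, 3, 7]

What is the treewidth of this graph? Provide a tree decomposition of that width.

Treewidth 2.
Bags: B1 = {3, 5, 7}  B2 = {3, 7, 8}  B3 = {6, 7, 8}  B4 = {2, 6, 8}  B5 = {1, 2, 6}  B6 = {1, 2, 4}
Tree: B1–B2, B2–B3, B3–B4, B4–B5, B5–B6

Every bag has size at most 3, so the width is 3 − 1 = 2 and tw(G) ≤ 2. Since 5–3–8–7–5 is a cycle in G, G is not acyclic. Forests are exactly the graphs of treewidth ≤ 1, so tw(G) ≥ 2. Therefore the treewidth is 2.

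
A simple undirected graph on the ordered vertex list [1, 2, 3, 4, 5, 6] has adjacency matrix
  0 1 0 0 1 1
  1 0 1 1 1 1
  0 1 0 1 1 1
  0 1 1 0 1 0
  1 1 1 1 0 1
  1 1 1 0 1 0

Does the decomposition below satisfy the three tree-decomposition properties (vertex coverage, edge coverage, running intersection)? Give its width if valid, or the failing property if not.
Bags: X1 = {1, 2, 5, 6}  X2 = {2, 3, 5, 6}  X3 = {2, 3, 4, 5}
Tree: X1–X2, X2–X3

Yes; width 3.

Vertex coverage: the bags together contain {1, 2, 3, 4, 5, 6}, the full vertex set. Edge coverage: each edge of G has both endpoints in at least one bag. Running intersection: for every vertex, the bags containing it form a connected subtree. All three properties hold, so this is a valid tree decomposition of width max|bag| − 1 = 3, and hence tw(G) ≤ 3.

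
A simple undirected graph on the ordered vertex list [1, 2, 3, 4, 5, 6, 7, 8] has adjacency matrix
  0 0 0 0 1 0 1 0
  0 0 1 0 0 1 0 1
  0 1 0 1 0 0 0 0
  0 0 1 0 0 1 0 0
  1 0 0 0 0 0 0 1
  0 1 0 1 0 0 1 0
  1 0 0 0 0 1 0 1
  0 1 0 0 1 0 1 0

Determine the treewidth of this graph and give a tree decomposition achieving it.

The largest bag has 3 vertices, giving width 2; this decomposition certifies tw(G) ≤ 2. For the lower bound, G contains the cycle 4–3–2–6–4, so G is not a forest; only forests have treewidth ≤ 1, hence tw(G) ≥ 2. The upper and lower bounds meet at 2, so that is the treewidth.

Treewidth 2.
One optimal decomposition is:
Bags: B1 = {3, 4, 6}  B2 = {2, 3, 6}  B3 = {2, 6, 7}  B4 = {2, 7, 8}  B5 = {1, 7, 8}  B6 = {1, 5, 8}
Tree: B1–B2, B2–B3, B3–B4, B4–B5, B5–B6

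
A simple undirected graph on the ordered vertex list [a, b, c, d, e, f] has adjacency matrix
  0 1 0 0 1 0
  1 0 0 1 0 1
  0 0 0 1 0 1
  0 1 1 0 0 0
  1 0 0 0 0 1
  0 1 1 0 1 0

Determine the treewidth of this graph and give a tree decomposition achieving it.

Every bag has size at most 3, so the width is 3 − 1 = 2 and tw(G) ≤ 2. Since a–e–f–b–a is a cycle in G, G is not acyclic. Forests are exactly the graphs of treewidth ≤ 1, so tw(G) ≥ 2. Therefore the treewidth is 2.

Treewidth 2.
One such decomposition:
Bags: B1 = {a, b, e}  B2 = {b, e, f}  B3 = {b, d, f}  B4 = {c, d, f}
Tree: B1–B2, B2–B3, B3–B4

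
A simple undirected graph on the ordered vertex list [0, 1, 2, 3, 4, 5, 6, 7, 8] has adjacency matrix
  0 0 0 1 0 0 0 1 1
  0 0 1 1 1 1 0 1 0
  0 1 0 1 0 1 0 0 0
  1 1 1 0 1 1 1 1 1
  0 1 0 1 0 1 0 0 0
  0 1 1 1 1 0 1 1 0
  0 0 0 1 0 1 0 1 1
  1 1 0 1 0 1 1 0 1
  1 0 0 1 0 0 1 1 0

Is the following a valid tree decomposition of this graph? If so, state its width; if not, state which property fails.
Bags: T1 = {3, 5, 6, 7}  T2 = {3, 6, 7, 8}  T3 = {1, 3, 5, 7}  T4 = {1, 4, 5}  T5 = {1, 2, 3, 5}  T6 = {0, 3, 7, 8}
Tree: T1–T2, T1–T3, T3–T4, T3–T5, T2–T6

A tree decomposition must satisfy three properties: every vertex lies in some bag; for every edge, both endpoints lie together in some bag; and for every vertex, the bags containing it form a connected subtree. Here edge (3,4) lies in no bag, so the decomposition is invalid.

No — edge (3,4) lies in no bag.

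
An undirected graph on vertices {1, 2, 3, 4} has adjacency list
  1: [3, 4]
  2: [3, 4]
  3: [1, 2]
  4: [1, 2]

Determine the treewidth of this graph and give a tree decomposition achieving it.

Every bag has size at most 3, so the width is 3 − 1 = 2 and tw(G) ≤ 2. For the lower bound, G contains the cycle 2–3–1–4–2, so G is not a forest; only forests have treewidth ≤ 1, hence tw(G) ≥ 2. Combining the bounds, tw(G) = 2.

Treewidth 2.
One optimal decomposition is:
Bags: B1 = {1, 2, 3}  B2 = {1, 2, 4}
Tree: B1–B2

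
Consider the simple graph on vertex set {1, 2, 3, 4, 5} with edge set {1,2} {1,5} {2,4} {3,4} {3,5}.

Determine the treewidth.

A width-2 tree decomposition is:
Bags: B1 = {1, 3, 5}  B2 = {1, 3, 4}  B3 = {1, 2, 4}
Tree: B1–B2, B2–B3
Each bag holds 3 vertices, so the decomposition has width 2, which upper-bounds the treewidth. Since 1–5–3–4–2–1 is a cycle in G, G is not acyclic. Forests are exactly the graphs of treewidth ≤ 1, so tw(G) ≥ 2. The upper and lower bounds meet at 2, so that is the treewidth.

2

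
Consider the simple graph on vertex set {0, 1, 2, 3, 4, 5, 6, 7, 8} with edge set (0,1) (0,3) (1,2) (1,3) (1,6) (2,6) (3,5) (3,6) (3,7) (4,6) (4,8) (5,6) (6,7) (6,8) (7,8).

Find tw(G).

2

A width-2 tree decomposition is:
Bags: B1 = {1, 3, 6}  B2 = {3, 6, 7}  B3 = {6, 7, 8}  B4 = {1, 2, 6}  B5 = {3, 5, 6}  B6 = {4, 6, 8}  B7 = {0, 1, 3}
Tree: B1–B2, B2–B3, B1–B4, B1–B5, B3–B6, B1–B7
The largest bag has 3 vertices, giving width 2; this decomposition certifies tw(G) ≤ 2. Conversely, {0, 1, 3} is a clique of size 3, and the vertices of any clique must share a bag in every tree decomposition; so some bag has ≥ 3 vertices and tw(G) ≥ 2. Hence tw(G) = 2 exactly.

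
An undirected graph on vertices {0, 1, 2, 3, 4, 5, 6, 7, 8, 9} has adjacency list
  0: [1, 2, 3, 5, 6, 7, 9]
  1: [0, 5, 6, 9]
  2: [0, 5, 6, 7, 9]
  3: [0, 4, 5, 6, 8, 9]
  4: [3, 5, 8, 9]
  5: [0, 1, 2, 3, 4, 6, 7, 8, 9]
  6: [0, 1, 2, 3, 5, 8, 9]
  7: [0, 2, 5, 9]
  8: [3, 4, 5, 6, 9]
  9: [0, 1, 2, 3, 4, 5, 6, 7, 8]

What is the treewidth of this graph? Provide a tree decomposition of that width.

Treewidth 4.
One such decomposition:
Bags: B1 = {0, 2, 5, 6, 9}  B2 = {0, 1, 5, 6, 9}  B3 = {0, 3, 5, 6, 9}  B4 = {3, 5, 6, 8, 9}  B5 = {0, 2, 5, 7, 9}  B6 = {3, 4, 5, 8, 9}
Tree: B1–B2, B2–B3, B3–B4, B1–B5, B4–B6

The largest bag has 5 vertices, giving width 4; this decomposition certifies tw(G) ≤ 4. For the lower bound, the 5 vertices {0, 1, 5, 6, 9} are pairwise adjacent, and any tree decomposition puts a clique entirely inside one bag — forcing width ≥ 4. Therefore the treewidth is 4.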